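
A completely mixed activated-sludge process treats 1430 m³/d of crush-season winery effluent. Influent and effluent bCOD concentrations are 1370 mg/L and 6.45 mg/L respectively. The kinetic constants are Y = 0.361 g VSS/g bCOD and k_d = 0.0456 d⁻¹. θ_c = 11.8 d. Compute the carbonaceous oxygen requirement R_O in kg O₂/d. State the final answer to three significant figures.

The observed yield is Y_obs = Y/(1 + k_d·θ_c) = 0.361 / (1 + 0.0456 × 11.8) = 0.361 / 1.538 = 0.2347 g VSS per g bCOD removed.
Substrate removed = Q·(S₀ − S) = 1430 m³/d × (1370 − 6.45) g/m³ = 1.95×10^6 g/d = 1950 kg/d.
Biomass synthesised: P_X = Y_obs × 1950 = 457.7 kg VSS/d.
R_O = Q·(S₀ − S) − 1.42·P_X = 1950 − 1.42 × 457.7 = 1300 kg O₂/d.

R_O ≈ 1300 kg O₂/d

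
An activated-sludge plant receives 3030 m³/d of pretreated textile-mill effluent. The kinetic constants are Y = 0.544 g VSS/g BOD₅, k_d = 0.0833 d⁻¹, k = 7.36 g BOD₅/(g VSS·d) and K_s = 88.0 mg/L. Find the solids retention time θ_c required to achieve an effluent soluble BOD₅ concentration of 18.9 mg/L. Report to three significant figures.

θ_c ≈ 1.60 d

Specific growth rate at S = 18.9 mg/L: μ = YkS/(K_s+S) = 0.544·7.36·18.9/(88.0+18.9) = 0.7079 d⁻¹.
Then 1/θ_c = μ − k_d = 0.7079 − 0.0833 = 0.6246 d⁻¹, giving θ_c = 1.601 d.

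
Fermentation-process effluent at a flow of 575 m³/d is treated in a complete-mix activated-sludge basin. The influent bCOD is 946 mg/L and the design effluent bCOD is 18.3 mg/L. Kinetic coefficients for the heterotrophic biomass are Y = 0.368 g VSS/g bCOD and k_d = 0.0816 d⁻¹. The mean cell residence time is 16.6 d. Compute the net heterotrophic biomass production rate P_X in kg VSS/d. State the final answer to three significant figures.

Y_obs = Y / (1 + k_d θ_c) = 0.368 / (1 + 0.0816 × 16.6) = 0.368 / 2.355 = 0.1563.
Substrate removed = Q·(S₀ − S) = 575 m³/d × (946 − 18.3) g/m³ = 5.33×10^5 g/d = 533.4 kg/d.
Biomass produced: P_X = Y_obs·Q·ΔS = 0.1563 × 533.4 ≈ 83.37 kg VSS/d.

P_X ≈ 83.4 kg VSS/d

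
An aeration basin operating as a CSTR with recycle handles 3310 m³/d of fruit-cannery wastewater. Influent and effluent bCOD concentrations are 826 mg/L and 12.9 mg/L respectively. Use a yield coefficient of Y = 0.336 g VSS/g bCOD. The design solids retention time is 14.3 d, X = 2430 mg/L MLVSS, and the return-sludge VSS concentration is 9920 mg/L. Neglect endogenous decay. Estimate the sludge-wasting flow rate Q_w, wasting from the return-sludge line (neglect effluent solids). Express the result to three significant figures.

Q_w ≈ 91.2 m³/d

V·X = Y·Q·ΔS·θ_c gives V = 0.336 × 3310 × (826 − 12.9) × 14.3 / 2430 = 5322 m³.
Q_w = (V·X)/(θ_c X_r) = 5322 × 2430 / (14.3 × 9920) = 91.16 m³/d.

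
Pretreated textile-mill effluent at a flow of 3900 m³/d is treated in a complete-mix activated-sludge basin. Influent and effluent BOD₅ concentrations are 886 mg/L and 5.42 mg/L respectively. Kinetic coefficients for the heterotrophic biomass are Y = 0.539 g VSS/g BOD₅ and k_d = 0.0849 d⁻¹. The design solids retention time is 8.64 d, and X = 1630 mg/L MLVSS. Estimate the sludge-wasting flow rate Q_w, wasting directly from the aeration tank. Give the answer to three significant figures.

Q_w ≈ 655 m³/d

From the SRT design equation V = Y Q (S₀−S) θ_c / [X (1 + k_d θ_c)] = 0.539 × 3900 × (886 − 5.42) × 8.64 / [1630 × (1 + 0.0849 × 8.64)] = 1.6×10^7 / 2826 = 5660 m³.
For wasting at MLVSS concentration, Q_w = V/θ_c = 5660/8.64 = 655.1 m³/d.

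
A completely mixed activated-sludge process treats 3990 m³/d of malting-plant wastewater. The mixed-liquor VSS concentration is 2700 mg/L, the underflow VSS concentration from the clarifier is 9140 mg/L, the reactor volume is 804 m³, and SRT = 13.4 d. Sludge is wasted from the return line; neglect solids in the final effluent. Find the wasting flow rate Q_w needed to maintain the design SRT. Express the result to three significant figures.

Wasting from the return line (neglecting effluent solids): Q_w = V·X / (θ_c·X_r) = 804.0 × 2700 / (13.4 × 9140) = 17.72 m³/d.

Q_w ≈ 17.7 m³/d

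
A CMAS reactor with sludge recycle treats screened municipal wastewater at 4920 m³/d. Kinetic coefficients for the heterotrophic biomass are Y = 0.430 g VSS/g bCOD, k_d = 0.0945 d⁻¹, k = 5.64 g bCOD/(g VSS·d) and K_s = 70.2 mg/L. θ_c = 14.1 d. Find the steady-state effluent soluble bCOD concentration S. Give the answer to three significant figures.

S ≈ 5.14 mg/L

From the Monod/SRT balance for a CMAS, S = K_s·(1+k_d θ_c)/[θ_c·(Y k − k_d) − 1] = 70.2 × (1 + 0.0945 × 14.1) / [14.1 × (0.430 × 5.64 − 0.0945) − 1] = 163.7 / 31.86 = 5.139 mg/L.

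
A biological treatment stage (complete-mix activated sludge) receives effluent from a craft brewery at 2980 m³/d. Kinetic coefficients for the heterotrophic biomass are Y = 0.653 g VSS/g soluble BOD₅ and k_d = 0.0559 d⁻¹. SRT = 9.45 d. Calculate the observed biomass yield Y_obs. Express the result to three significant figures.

Y_obs ≈ 0.427 g VSS/g soluble BOD₅

The observed yield is Y_obs = Y/(1 + k_d·θ_c) = 0.653 / (1 + 0.0559 × 9.45) = 0.653 / 1.528 = 0.4273 g VSS per g soluble BOD₅ removed.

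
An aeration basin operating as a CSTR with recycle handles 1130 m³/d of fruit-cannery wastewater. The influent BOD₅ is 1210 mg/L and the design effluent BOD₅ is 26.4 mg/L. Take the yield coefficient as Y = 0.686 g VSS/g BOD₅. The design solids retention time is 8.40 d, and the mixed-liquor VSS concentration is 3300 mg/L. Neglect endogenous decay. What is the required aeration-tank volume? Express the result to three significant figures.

V·X = Y·Q·ΔS·θ_c gives V = 0.686 × 1130 × (1210 − 26.4) × 8.40 / 3300 = 2335 m³.

V ≈ 2340 m³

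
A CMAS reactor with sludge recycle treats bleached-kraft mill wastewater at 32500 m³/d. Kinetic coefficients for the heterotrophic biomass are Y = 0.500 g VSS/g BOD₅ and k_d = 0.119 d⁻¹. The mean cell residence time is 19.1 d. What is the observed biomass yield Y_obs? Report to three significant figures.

Y_obs ≈ 0.153 g VSS/g BOD₅

Observed yield with endogenous decay: Y_obs = Y / (1 + k_d·θ_c) = 0.500 / (1 + 0.119 × 19.1) = 0.500 / 3.273 = 0.1528 g VSS/g BOD₅.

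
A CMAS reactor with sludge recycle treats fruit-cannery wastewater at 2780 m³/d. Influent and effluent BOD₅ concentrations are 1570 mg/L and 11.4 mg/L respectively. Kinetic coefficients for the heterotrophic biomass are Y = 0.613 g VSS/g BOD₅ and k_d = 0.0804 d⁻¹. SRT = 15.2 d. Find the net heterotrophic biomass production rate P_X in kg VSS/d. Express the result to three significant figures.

P_X ≈ 1200 kg VSS/d

Y_obs = Y / (1 + k_d θ_c) = 0.613 / (1 + 0.0804 × 15.2) = 0.613 / 2.222 = 0.2759.
Mass of BOD₅ removed per day: Q(S₀ − S) = 2780 × 1559 g/m³ = 4333 kg/d.
So the net sludge growth is P_X = 0.2759 × 4333 = 1195 kg VSS/d.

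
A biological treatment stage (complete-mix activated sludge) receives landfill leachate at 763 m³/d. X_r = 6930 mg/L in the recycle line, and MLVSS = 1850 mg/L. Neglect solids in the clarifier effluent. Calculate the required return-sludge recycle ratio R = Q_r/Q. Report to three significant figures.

Mass balance around the secondary clarifier (neglecting effluent solids): R = X / (X_r − X) = 1850 / (6930 − 1850) = 0.3642.

R ≈ 0.364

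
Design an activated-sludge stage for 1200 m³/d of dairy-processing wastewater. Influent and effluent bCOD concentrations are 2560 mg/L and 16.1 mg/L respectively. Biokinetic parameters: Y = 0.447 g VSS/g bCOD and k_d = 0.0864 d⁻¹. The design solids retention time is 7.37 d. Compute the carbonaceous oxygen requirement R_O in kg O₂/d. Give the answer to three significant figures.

R_O ≈ 1870 kg O₂/d

Observed yield with endogenous decay: Y_obs = Y / (1 + k_d·θ_c) = 0.447 / (1 + 0.0864 × 7.37) = 0.447 / 1.637 = 0.2731 g VSS/g bCOD.
Q·(S₀ − S) = 1200 × (2560 − 16.1) × 10⁻³ = 3053 kg/d removed.
P_X = Y_obs·Q·(S₀ − S) = 0.2731 × 3053 = 833.7 kg VSS/d.
R_O = Q·(S₀ − S) − 1.42·P_X = 3053 − 1.42 × 833.7 = 1869 kg O₂/d.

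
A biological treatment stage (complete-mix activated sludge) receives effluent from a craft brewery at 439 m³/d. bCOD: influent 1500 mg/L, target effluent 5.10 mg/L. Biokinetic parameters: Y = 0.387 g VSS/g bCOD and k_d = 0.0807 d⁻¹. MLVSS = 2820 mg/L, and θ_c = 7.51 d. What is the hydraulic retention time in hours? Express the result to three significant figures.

From the SRT design equation V = Y Q (S₀−S) θ_c / [X (1 + k_d θ_c)] = 0.387 × 439 × (1500 − 5.10) × 7.51 / [2820 × (1 + 0.0807 × 7.51)] = 1.91×10^6 / 4529 = 421.1 m³.
τ = V/Q = 421.1/439 = 0.9593 d, or 23.02 h.

τ ≈ 23.0 h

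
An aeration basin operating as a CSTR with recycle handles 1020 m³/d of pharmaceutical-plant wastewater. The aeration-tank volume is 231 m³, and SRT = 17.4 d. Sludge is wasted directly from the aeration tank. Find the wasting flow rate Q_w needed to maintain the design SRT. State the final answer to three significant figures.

For wasting at MLVSS concentration, Q_w = V/θ_c = 231.0/17.4 = 13.28 m³/d.

Q_w ≈ 13.3 m³/d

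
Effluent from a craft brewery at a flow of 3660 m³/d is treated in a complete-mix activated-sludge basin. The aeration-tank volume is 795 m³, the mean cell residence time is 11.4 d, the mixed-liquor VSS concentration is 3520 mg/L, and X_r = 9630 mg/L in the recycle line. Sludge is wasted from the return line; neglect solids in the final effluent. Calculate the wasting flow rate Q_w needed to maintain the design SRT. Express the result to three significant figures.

Wasting from the return line (neglecting effluent solids): Q_w = V·X / (θ_c·X_r) = 795.0 × 3520 / (11.4 × 9630) = 25.49 m³/d.

Q_w ≈ 25.5 m³/d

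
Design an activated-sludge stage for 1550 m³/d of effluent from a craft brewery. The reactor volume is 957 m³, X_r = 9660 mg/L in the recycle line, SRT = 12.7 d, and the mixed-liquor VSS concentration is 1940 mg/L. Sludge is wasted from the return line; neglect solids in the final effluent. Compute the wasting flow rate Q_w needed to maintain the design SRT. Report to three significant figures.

θ_c = V·X/(Q_w·X_r) when wasting from the recycle, so Q_w = V·X/(θ_c·X_r) = 957.0 × 1940 / (12.7 × 9660) = 15.13 m³/d.

Q_w ≈ 15.1 m³/d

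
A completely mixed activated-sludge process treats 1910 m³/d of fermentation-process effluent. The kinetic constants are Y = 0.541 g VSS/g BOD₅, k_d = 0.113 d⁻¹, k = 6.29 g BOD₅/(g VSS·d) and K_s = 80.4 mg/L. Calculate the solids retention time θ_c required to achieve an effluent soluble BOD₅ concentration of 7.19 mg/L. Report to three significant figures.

At the target effluent, Y k S/(K_s+S) = 0.541×6.29×7.19/87.59 = 0.2793 d⁻¹.
Then 1/θ_c = μ − k_d = 0.2793 − 0.113 = 0.1663 d⁻¹, giving θ_c = 6.012 d.

θ_c ≈ 6.01 d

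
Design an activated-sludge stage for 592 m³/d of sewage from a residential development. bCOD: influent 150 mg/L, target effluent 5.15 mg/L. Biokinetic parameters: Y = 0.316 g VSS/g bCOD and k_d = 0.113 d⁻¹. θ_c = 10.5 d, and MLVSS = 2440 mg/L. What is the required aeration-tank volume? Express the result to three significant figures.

V ≈ 53.3 m³

From the SRT design equation V = Y Q (S₀−S) θ_c / [X (1 + k_d θ_c)] = 0.316 × 592 × (150 − 5.15) × 10.5 / [2440 × (1 + 0.113 × 10.5)] = 2.85×10^5 / 5335 = 53.33 m³.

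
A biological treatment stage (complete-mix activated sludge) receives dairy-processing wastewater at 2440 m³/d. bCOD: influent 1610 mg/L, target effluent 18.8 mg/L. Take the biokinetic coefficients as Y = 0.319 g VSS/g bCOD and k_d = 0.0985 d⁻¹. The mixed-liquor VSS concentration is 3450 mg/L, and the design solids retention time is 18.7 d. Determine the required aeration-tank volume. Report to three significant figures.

Steady-state biomass mass balance: V·X·(1 + k_d·θ_c) = Y·Q·(S₀ − S)·θ_c, so V = 0.319 × 2440 × (1610 − 18.8) × 18.7 / [3450 × (1 + 0.0985 × 18.7)] = 2.32×10^7 / 9805 = 2362 m³.

V ≈ 2360 m³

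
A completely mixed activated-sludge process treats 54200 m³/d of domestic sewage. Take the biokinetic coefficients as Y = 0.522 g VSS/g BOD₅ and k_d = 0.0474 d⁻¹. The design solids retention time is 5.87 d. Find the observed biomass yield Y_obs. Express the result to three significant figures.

Correct the yield for decay: Y_obs = Y/(1 + k_d θ_c) = 0.522 / (1 + 0.0474 × 5.87) = 0.522 / 1.278 = 0.4084.

Y_obs ≈ 0.408 g VSS/g BOD₅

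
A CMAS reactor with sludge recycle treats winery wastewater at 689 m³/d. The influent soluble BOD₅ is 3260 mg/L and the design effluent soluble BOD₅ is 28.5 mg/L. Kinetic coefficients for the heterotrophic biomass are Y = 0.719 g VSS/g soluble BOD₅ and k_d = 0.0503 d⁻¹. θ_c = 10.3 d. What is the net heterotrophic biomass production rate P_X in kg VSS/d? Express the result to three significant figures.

Correct the yield for decay: Y_obs = Y/(1 + k_d θ_c) = 0.719 / (1 + 0.0503 × 10.3) = 0.719 / 1.518 = 0.4736.
Q·(S₀ − S) = 689 × (3260 − 28.5) × 10⁻³ = 2227 kg/d removed.
So the net sludge growth is P_X = 0.4736 × 2227 = 1055 kg VSS/d.

P_X ≈ 1050 kg VSS/d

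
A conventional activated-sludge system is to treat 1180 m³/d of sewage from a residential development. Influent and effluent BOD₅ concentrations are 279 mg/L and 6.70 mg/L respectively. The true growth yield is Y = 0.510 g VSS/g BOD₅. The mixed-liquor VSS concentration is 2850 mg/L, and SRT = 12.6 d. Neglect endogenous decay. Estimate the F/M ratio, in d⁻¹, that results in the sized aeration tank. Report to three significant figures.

F/M ≈ 0.159 d⁻¹

With k_d = 0 the design equation reduces to V = Y Q (S₀−S) θ_c / X = 0.510 × 1180 × (279 − 6.70) × 12.6 / 2850 = 724.5 m³.
F/M = Q·S₀ / (V·X) = 1180 × 279 / (724.5 × 2850) = 0.1594 g BOD₅·(g VSS·d)⁻¹.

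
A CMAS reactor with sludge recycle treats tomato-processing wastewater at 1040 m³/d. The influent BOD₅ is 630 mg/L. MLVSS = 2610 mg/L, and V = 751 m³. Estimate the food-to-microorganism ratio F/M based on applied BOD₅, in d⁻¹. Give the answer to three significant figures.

F/M = Q·S₀ / (V·X) = 1040 × 630 / (751.0 × 2610) = 0.3343 g BOD₅·(g VSS·d)⁻¹.

F/M ≈ 0.334 d⁻¹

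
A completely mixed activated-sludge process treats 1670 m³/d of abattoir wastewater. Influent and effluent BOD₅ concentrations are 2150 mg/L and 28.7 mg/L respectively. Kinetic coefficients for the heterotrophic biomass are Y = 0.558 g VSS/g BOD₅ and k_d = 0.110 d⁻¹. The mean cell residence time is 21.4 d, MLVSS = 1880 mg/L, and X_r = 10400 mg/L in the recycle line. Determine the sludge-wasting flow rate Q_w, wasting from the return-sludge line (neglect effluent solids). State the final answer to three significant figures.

Rearranging the biomass balance for a CMAS with decay, V = Y·Q·ΔS·θ_c / [X·(1+k_d θ_c)] = 0.558 × 1670 × (2150 − 28.7) × 21.4 / [1880 × (1 + 0.110 × 21.4)] = 4.23×10^7 / 6306 = 6709 m³.
Wasting from the return line (neglecting effluent solids): Q_w = V·X / (θ_c·X_r) = 6709 × 1880 / (21.4 × 10400) = 56.67 m³/d.

Q_w ≈ 56.7 m³/d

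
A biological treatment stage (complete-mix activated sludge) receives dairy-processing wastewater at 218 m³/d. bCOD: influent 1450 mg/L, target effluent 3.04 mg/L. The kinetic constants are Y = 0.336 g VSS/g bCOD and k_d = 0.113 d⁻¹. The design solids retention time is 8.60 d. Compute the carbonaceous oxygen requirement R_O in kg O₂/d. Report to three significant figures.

R_O ≈ 239 kg O₂/d

The observed yield is Y_obs = Y/(1 + k_d·θ_c) = 0.336 / (1 + 0.113 × 8.60) = 0.336 / 1.972 = 0.1704 g VSS per g bCOD removed.
Mass of bCOD removed per day: Q(S₀ − S) = 218 × 1447 g/m³ = 315.4 kg/d.
Net sludge production P_X = 0.1704 × 315.4 = 53.75 kg VSS/d.
R_O = Q·(S₀ − S) − 1.42·P_X = 315.4 − 1.42 × 53.75 = 239.1 kg O₂/d.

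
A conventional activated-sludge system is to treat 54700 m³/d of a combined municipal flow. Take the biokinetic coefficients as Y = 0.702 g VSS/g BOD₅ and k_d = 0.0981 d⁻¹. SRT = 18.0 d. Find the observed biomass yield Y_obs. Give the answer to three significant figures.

The observed yield is Y_obs = Y/(1 + k_d·θ_c) = 0.702 / (1 + 0.0981 × 18.0) = 0.702 / 2.766 = 0.2538 g VSS per g BOD₅ removed.

Y_obs ≈ 0.254 g VSS/g BOD₅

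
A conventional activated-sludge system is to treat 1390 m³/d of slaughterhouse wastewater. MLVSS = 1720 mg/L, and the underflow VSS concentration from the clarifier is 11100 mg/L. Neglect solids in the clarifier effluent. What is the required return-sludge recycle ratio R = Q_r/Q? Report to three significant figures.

R ≈ 0.183

R = Q_r/Q = X/(X_r − X) = 1720 / (11100 − 1720) = 0.1834.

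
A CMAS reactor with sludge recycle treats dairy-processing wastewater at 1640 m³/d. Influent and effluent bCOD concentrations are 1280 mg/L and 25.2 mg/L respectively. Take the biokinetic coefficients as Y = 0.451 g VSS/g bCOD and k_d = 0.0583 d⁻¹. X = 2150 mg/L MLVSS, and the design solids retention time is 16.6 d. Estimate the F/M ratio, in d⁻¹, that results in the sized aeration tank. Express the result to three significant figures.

Rearranging the biomass balance for a CMAS with decay, V = Y·Q·ΔS·θ_c / [X·(1+k_d θ_c)] = 0.451 × 1640 × (1280 − 25.2) × 16.6 / [2150 × (1 + 0.0583 × 16.6)] = 1.54×10^7 / 4231 = 3642 m³.
Food-to-microorganism ratio F/M = Q S₀ / (V X) = 1640 × 1280 / (3642 × 2150) = 0.2681 d⁻¹.

F/M ≈ 0.268 d⁻¹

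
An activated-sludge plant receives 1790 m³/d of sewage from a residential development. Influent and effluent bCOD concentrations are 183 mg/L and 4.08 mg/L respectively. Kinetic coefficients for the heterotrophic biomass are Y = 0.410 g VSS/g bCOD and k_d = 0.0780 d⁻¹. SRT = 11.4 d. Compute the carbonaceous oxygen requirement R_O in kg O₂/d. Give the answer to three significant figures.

The observed yield is Y_obs = Y/(1 + k_d·θ_c) = 0.410 / (1 + 0.0780 × 11.4) = 0.410 / 1.889 = 0.2170 g VSS per g bCOD removed.
Substrate removed = Q·(S₀ − S) = 1790 m³/d × (183 − 4.08) g/m³ = 3.2×10^5 g/d = 320.3 kg/d.
Biomass synthesised: P_X = Y_obs × 320.3 = 69.51 kg VSS/d.
R_O = Q·ΔS − 1.42 P_X = 320.3 − 98.70 = 221.6 kg O₂/d.

R_O ≈ 222 kg O₂/d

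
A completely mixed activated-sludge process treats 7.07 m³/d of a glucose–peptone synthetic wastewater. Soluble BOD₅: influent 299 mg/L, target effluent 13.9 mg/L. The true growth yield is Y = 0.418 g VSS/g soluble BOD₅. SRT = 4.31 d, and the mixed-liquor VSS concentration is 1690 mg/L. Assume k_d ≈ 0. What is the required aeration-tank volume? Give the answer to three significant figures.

V ≈ 2.15 m³

V·X = Y·Q·ΔS·θ_c gives V = 0.418 × 7.07 × (299 − 13.9) × 4.31 / 1690 = 2.149 m³.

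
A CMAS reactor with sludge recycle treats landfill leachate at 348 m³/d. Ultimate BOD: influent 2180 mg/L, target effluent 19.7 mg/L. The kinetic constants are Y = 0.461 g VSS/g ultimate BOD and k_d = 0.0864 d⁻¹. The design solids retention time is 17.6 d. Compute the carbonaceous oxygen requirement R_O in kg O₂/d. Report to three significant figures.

Observed yield with endogenous decay: Y_obs = Y / (1 + k_d·θ_c) = 0.461 / (1 + 0.0864 × 17.6) = 0.461 / 2.521 = 0.1829 g VSS/g ultimate BOD.
Q·(S₀ − S) = 348 × (2180 − 19.7) × 10⁻³ = 751.8 kg/d removed.
Biomass synthesised: P_X = Y_obs × 751.8 = 137.5 kg VSS/d.
R_O = Q·(S₀ − S) − 1.42·P_X = 751.8 − 1.42 × 137.5 = 556.5 kg O₂/d.

R_O ≈ 557 kg O₂/d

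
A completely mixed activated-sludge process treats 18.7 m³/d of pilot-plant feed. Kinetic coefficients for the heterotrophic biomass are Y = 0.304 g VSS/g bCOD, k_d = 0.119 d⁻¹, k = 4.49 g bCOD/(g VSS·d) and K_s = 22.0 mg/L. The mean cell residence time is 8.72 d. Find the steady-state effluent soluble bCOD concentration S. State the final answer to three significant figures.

S ≈ 4.54 mg/L

From the Monod/SRT balance for a CMAS, S = K_s·(1+k_d θ_c)/[θ_c·(Y k − k_d) − 1] = 22.0 × (1 + 0.119 × 8.72) / [8.72 × (0.304 × 4.49 − 0.119) − 1] = 44.83 / 9.865 = 4.544 mg/L.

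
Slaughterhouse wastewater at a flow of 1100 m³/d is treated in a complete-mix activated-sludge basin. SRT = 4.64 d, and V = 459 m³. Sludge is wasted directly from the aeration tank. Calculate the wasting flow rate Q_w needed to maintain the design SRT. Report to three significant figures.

Wasting from the aeration tank: Q_w = V / θ_c = 459.0 / 4.64 = 98.92 m³/d.

Q_w ≈ 98.9 m³/d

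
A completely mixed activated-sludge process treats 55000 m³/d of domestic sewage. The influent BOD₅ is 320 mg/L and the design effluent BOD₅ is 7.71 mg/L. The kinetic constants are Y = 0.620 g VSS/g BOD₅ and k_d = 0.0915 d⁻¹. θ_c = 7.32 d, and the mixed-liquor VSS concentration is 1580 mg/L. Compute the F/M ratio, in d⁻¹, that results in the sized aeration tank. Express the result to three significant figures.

From the SRT design equation V = Y Q (S₀−S) θ_c / [X (1 + k_d θ_c)] = 0.620 × 55000 × (320 − 7.71) × 7.32 / [1580 × (1 + 0.0915 × 7.32)] = 7.8×10^7 / 2638 = 29547 m³.
F/M = Q·S₀ / (V·X) = 55000 × 320 / (29547 × 1580) = 0.3770 g BOD₅·(g VSS·d)⁻¹.

F/M ≈ 0.377 d⁻¹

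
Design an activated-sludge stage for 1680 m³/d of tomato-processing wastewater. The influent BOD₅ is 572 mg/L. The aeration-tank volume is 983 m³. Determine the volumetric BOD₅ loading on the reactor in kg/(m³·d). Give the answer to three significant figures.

L_v ≈ 0.978 kg BOD₅/(m³·d)

Volumetric loading L_v = Q·S₀ / V = 1680 × 572 g/m³ / 983.0 m³ = 977.6 g/(m³·d) = 0.9776 kg BOD₅/(m³·d).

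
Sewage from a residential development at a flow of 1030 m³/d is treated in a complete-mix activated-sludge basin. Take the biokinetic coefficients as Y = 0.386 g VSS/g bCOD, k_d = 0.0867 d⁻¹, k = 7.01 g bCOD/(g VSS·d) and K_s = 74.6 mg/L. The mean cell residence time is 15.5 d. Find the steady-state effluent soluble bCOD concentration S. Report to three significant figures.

Effluent substrate depends only on kinetics and SRT: S = K_s(1 + k_d θ_c) / [θ_c(Yk − k_d) − 1] = 74.6 × (1 + 0.0867 × 15.5) / [15.5 × (0.386 × 7.01 − 0.0867) − 1] = 174.9 / 39.60 = 4.416 mg/L.

S ≈ 4.42 mg/L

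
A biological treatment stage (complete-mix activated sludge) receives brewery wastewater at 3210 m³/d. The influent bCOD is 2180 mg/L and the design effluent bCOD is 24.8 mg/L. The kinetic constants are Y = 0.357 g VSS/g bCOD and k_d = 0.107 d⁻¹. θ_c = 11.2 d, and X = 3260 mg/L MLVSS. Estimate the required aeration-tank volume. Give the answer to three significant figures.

From the SRT design equation V = Y Q (S₀−S) θ_c / [X (1 + k_d θ_c)] = 0.357 × 3210 × (2180 − 24.8) × 11.2 / [3260 × (1 + 0.107 × 11.2)] = 2.77×10^7 / 7167 = 3860 m³.

V ≈ 3860 m³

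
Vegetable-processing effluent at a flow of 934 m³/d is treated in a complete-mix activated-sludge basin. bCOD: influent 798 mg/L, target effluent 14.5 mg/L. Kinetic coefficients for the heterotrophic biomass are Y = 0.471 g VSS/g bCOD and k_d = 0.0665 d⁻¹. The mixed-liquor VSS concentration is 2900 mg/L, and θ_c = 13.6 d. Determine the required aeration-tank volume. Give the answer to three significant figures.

V ≈ 849 m³

Steady-state biomass mass balance: V·X·(1 + k_d·θ_c) = Y·Q·(S₀ − S)·θ_c, so V = 0.471 × 934 × (798 − 14.5) × 13.6 / [2900 × (1 + 0.0665 × 13.6)] = 4.69×10^6 / 5523 = 848.8 m³.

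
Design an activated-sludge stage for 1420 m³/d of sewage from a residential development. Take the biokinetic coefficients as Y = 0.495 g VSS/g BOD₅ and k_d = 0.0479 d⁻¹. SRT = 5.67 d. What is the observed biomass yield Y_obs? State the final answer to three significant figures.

Y_obs ≈ 0.389 g VSS/g BOD₅

Correct the yield for decay: Y_obs = Y/(1 + k_d θ_c) = 0.495 / (1 + 0.0479 × 5.67) = 0.495 / 1.272 = 0.3893.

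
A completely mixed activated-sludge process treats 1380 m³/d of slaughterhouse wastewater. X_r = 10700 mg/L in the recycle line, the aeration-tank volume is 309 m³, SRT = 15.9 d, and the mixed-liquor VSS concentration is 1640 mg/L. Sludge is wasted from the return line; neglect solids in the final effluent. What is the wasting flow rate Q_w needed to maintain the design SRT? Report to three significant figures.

Q_w ≈ 2.98 m³/d

Q_w = (V·X)/(θ_c X_r) = 309.0 × 1640 / (15.9 × 10700) = 2.979 m³/d.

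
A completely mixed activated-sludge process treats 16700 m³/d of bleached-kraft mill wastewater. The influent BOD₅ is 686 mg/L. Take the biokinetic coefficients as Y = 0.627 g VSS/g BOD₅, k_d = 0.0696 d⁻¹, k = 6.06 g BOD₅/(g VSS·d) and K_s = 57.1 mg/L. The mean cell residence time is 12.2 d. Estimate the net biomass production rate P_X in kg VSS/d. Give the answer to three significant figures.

From the Monod/SRT balance for a CMAS, S = K_s·(1+k_d θ_c)/[θ_c·(Y k − k_d) − 1] = 57.1 × (1 + 0.0696 × 12.2) / [12.2 × (0.627 × 6.06 − 0.0696) − 1] = 105.6 / 44.51 = 2.372 mg/L.
The observed yield is Y_obs = Y/(1 + k_d·θ_c) = 0.627 / (1 + 0.0696 × 12.2) = 0.627 / 1.849 = 0.3391 g VSS per g BOD₅ removed.
Substrate removed = Q·(S₀ − S) = 16700 m³/d × (686 − 2.37) g/m³ = 1.14×10^7 g/d = 11417 kg/d.
So the net sludge growth is P_X = 0.3391 × 11417 = 3871 kg VSS/d.

P_X ≈ 3870 kg VSS/d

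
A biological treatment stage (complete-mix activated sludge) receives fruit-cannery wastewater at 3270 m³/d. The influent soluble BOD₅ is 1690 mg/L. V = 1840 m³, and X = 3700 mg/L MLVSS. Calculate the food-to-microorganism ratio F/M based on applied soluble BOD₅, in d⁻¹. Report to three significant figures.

F/M = applied load / biomass = Q·S₀/(V·X) = 3270 × 1690 / (1840 × 3700) = 0.8117 d⁻¹.

F/M ≈ 0.812 d⁻¹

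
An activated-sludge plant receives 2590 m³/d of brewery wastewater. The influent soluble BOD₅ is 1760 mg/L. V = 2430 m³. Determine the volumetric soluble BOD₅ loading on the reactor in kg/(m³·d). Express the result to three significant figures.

L_v ≈ 1.88 kg soluble BOD₅/(m³·d)

L_v = Q S₀ / V = 2590 × 1760 × 10⁻³ / 2430 = 1.876 kg/(m³·d).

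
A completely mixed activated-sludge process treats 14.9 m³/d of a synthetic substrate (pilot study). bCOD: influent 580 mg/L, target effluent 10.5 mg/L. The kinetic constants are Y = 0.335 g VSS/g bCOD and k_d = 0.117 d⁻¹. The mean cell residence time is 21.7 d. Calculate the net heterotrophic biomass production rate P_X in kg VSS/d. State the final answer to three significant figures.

P_X ≈ 0.803 kg VSS/d

The observed yield is Y_obs = Y/(1 + k_d·θ_c) = 0.335 / (1 + 0.117 × 21.7) = 0.335 / 3.539 = 0.09466 g VSS per g bCOD removed.
Q·(S₀ − S) = 14.9 × (580 − 10.5) × 10⁻³ = 8.486 kg/d removed.
Biomass produced: P_X = Y_obs·Q·ΔS = 0.09466 × 8.486 ≈ 0.8033 kg VSS/d.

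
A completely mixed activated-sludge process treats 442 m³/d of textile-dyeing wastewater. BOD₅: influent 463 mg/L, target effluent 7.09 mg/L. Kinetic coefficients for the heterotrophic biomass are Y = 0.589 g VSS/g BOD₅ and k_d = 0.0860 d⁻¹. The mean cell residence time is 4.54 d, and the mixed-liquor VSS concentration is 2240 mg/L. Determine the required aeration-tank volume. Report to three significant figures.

From the SRT design equation V = Y Q (S₀−S) θ_c / [X (1 + k_d θ_c)] = 0.589 × 442 × (463 − 7.09) × 4.54 / [2240 × (1 + 0.0860 × 4.54)] = 5.39×10^5 / 3115 = 173.0 m³.

V ≈ 173 m³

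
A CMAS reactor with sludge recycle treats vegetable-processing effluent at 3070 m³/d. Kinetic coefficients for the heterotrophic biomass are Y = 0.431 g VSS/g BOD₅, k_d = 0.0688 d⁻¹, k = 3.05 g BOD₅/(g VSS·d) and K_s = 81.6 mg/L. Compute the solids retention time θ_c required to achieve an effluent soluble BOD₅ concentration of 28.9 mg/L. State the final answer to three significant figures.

At the target effluent, Y k S/(K_s+S) = 0.431×3.05×28.9/110.5 = 0.3438 d⁻¹.
Then 1/θ_c = μ − k_d = 0.3438 − 0.0688 = 0.2750 d⁻¹, giving θ_c = 3.636 d.

θ_c ≈ 3.64 d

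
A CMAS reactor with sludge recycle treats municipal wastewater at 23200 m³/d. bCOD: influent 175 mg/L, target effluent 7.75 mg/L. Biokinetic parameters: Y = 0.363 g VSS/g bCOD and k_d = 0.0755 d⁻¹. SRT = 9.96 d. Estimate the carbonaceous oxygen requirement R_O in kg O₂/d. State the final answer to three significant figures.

Correct the yield for decay: Y_obs = Y/(1 + k_d θ_c) = 0.363 / (1 + 0.0755 × 9.96) = 0.363 / 1.752 = 0.2072.
Mass of bCOD removed per day: Q(S₀ − S) = 23200 × 167.2 g/m³ = 3880 kg/d.
P_X = Y_obs·Q·(S₀ − S) = 0.2072 × 3880 = 804.0 kg VSS/d.
Carbonaceous O₂ demand = substrate oxidised − cell-mass equivalent = 3880 − 1.42 × 804.0 = 2739 kg O₂/d.

R_O ≈ 2740 kg O₂/d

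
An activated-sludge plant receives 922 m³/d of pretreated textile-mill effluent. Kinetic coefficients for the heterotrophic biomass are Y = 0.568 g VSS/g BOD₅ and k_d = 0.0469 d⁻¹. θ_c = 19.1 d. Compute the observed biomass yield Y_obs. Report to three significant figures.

Y_obs ≈ 0.300 g VSS/g BOD₅

Observed yield with endogenous decay: Y_obs = Y / (1 + k_d·θ_c) = 0.568 / (1 + 0.0469 × 19.1) = 0.568 / 1.896 = 0.2996 g VSS/g BOD₅.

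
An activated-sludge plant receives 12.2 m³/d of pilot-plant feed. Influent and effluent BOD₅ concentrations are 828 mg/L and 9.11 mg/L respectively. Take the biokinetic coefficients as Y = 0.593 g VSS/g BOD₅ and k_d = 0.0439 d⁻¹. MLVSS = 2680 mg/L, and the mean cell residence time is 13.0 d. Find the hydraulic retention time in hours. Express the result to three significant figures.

Steady-state biomass mass balance: V·X·(1 + k_d·θ_c) = Y·Q·(S₀ − S)·θ_c, so V = 0.593 × 12.2 × (828 − 9.11) × 13.0 / [2680 × (1 + 0.0439 × 13.0)] = 7.7×10^4 / 4209 = 18.30 m³.
HRT = V/Q = 18.30 m³ / 12.2 m³·d⁻¹ = 1.500 d × 24 = 35.99 h.

τ ≈ 36.0 h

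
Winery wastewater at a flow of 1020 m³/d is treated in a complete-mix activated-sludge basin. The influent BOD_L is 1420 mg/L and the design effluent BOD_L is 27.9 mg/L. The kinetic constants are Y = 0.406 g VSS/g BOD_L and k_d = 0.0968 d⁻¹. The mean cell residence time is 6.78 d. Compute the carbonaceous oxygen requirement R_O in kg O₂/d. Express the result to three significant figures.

Correct the yield for decay: Y_obs = Y/(1 + k_d θ_c) = 0.406 / (1 + 0.0968 × 6.78) = 0.406 / 1.656 = 0.2451.
Q·(S₀ − S) = 1020 × (1420 − 27.9) × 10⁻³ = 1420 kg/d removed.
Biomass synthesised: P_X = Y_obs × 1420 = 348.1 kg VSS/d.
R_O = Q·ΔS − 1.42 P_X = 1420 − 494.2 = 925.7 kg O₂/d.

R_O ≈ 926 kg O₂/d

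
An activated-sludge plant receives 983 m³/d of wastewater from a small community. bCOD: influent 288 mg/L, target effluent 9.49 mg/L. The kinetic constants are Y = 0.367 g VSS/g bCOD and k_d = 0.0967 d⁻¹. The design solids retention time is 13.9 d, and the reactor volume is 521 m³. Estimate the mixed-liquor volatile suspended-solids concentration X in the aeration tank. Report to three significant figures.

X = Y·Q·ΔS·θ_c / [V·(1 + k_d θ_c)] = 0.367 × 983 × (288 − 9.49) × 13.9 / [521 × (1 + 0.0967 × 13.9)] = 1144 mg/L.

X ≈ 1140 mg/L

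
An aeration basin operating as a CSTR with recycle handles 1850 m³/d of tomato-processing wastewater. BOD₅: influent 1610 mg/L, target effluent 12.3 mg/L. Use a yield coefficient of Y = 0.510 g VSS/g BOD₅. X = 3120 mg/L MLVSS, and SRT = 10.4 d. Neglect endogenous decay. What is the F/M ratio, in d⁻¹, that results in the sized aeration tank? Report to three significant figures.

With k_d = 0 the design equation reduces to V = Y Q (S₀−S) θ_c / X = 0.510 × 1850 × (1610 − 12.3) × 10.4 / 3120 = 5025 m³.
Food-to-microorganism ratio F/M = Q S₀ / (V X) = 1850 × 1610 / (5025 × 3120) = 0.1900 d⁻¹.

F/M ≈ 0.190 d⁻¹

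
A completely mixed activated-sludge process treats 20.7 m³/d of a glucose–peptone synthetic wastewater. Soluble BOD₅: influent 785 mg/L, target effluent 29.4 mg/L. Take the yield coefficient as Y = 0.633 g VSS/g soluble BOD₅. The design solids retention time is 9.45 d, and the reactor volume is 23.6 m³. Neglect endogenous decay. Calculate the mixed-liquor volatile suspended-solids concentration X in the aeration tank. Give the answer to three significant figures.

X = Y·Q·ΔS·θ_c / V = 0.633 × 20.7 × (785 − 29.4) × 9.45 / 23.6 = 3964 mg/L.

X ≈ 3960 mg/L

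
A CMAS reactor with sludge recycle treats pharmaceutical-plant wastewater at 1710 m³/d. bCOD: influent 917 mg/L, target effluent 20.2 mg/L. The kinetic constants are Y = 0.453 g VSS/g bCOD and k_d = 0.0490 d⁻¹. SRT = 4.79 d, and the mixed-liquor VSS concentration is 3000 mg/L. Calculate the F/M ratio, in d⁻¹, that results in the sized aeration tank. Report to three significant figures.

Steady-state biomass mass balance: V·X·(1 + k_d·θ_c) = Y·Q·(S₀ − S)·θ_c, so V = 0.453 × 1710 × (917 − 20.2) × 4.79 / [3000 × (1 + 0.0490 × 4.79)] = 3.33×10^6 / 3704 = 898.3 m³.
F/M = Q·S₀ / (V·X) = 1710 × 917 / (898.3 × 3000) = 0.5818 g bCOD·(g VSS·d)⁻¹.

F/M ≈ 0.582 d⁻¹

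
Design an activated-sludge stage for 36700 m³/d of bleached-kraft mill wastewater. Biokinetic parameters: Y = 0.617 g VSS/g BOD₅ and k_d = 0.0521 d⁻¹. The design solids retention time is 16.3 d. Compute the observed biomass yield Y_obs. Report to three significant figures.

Y_obs = Y / (1 + k_d θ_c) = 0.617 / (1 + 0.0521 × 16.3) = 0.617 / 1.849 = 0.3337.

Y_obs ≈ 0.334 g VSS/g BOD₅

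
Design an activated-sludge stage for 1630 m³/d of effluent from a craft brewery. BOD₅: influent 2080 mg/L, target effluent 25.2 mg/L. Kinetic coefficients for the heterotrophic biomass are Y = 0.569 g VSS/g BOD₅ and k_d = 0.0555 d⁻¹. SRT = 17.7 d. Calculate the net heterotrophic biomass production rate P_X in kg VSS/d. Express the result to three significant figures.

Y_obs = Y / (1 + k_d θ_c) = 0.569 / (1 + 0.0555 × 17.7) = 0.569 / 1.982 = 0.2870.
Mass of BOD₅ removed per day: Q(S₀ − S) = 1630 × 2055 g/m³ = 3349 kg/d.
Biomass produced: P_X = Y_obs·Q·ΔS = 0.2870 × 3349 ≈ 961.4 kg VSS/d.

P_X ≈ 961 kg VSS/d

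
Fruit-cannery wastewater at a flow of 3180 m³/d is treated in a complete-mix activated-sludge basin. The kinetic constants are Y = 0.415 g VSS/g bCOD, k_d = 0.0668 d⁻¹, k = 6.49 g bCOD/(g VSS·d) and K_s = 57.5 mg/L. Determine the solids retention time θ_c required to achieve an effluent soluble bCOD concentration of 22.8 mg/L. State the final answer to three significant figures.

At the target effluent, Y k S/(K_s+S) = 0.415×6.49×22.8/80.30 = 0.7647 d⁻¹.
1/θ_c = 0.7647 − 0.0668 = 0.6979 d⁻¹, so θ_c = 1.433 d.

θ_c ≈ 1.43 d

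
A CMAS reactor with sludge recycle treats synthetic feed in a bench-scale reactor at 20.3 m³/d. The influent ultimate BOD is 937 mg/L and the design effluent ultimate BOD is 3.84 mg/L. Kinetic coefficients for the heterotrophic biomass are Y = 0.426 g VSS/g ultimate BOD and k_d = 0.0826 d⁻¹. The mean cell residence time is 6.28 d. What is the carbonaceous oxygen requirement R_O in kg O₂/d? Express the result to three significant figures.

R_O ≈ 11.4 kg O₂/d

Observed yield with endogenous decay: Y_obs = Y / (1 + k_d·θ_c) = 0.426 / (1 + 0.0826 × 6.28) = 0.426 / 1.519 = 0.2805 g VSS/g ultimate BOD.
Q·(S₀ − S) = 20.3 × (937 − 3.84) × 10⁻³ = 18.94 kg/d removed.
Net sludge production P_X = 0.2805 × 18.94 = 5.314 kg VSS/d.
Carbonaceous O₂ demand = substrate oxidised − cell-mass equivalent = 18.94 − 1.42 × 5.314 = 11.40 kg O₂/d.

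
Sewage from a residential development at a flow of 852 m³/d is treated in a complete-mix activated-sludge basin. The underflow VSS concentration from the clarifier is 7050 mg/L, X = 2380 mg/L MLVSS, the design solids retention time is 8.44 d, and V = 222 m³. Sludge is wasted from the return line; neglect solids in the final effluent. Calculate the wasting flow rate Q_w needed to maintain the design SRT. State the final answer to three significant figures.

Q_w = (V·X)/(θ_c X_r) = 222.0 × 2380 / (8.44 × 7050) = 8.880 m³/d.

Q_w ≈ 8.88 m³/d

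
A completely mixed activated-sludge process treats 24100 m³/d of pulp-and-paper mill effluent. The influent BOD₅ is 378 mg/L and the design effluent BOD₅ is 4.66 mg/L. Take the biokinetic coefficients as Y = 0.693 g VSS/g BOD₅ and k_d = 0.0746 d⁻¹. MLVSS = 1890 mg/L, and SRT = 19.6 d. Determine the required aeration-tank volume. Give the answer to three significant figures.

Steady-state biomass mass balance: V·X·(1 + k_d·θ_c) = Y·Q·(S₀ − S)·θ_c, so V = 0.693 × 24100 × (378 − 4.66) × 19.6 / [1890 × (1 + 0.0746 × 19.6)] = 1.22×10^8 / 4653 = 26262 m³.

V ≈ 26300 m³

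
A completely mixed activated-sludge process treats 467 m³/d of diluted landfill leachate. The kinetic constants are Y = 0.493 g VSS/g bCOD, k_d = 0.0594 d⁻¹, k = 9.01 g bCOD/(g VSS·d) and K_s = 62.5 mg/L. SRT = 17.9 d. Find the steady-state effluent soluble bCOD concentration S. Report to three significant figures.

S ≈ 1.67 mg/L

For a completely mixed reactor with recycle the Lawrence–McCarty relation gives S = K_s·(1 + k_d·θ_c) / [θ_c·(Y·k − k_d) − 1] = 62.5 × (1 + 0.0594 × 17.9) / [17.9 × (0.493 × 9.01 − 0.0594) − 1] = 129.0 / 77.45 = 1.665 mg/L.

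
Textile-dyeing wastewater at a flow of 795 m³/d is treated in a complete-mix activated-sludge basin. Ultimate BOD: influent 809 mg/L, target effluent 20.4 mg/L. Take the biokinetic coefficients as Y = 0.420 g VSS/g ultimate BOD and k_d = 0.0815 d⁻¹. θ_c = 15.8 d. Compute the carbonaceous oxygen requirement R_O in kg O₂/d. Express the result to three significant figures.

R_O ≈ 463 kg O₂/d

Y_obs = Y / (1 + k_d θ_c) = 0.420 / (1 + 0.0815 × 15.8) = 0.420 / 2.288 = 0.1836.
Mass of ultimate BOD removed per day: Q(S₀ − S) = 795 × 788.6 g/m³ = 626.9 kg/d.
P_X = Y_obs·Q·(S₀ − S) = 0.1836 × 626.9 = 115.1 kg VSS/d.
Carbonaceous O₂ demand = substrate oxidised − cell-mass equivalent = 626.9 − 1.42 × 115.1 = 463.5 kg O₂/d.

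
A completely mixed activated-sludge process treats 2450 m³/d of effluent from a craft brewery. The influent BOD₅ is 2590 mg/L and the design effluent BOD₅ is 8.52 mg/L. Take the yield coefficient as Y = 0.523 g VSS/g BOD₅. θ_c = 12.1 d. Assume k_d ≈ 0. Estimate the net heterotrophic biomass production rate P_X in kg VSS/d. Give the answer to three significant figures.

No decay correction is needed, so Y_obs = Y = 0.523.
ΔS = 2590 − 8.52 = 2581 mg/L, so the substrate removal rate is 2450 × 2581/1000 = 6325 kg BOD₅/d.
Biomass produced: P_X = Y_obs·Q·ΔS = 0.5230 × 6325 ≈ 3308 kg VSS/d.

P_X ≈ 3310 kg VSS/d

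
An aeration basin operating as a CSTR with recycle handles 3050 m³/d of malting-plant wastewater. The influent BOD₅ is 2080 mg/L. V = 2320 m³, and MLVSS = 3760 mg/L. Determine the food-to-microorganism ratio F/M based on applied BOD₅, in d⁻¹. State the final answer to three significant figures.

Food-to-microorganism ratio F/M = Q S₀ / (V X) = 3050 × 2080 / (2320 × 3760) = 0.7273 d⁻¹.

F/M ≈ 0.727 d⁻¹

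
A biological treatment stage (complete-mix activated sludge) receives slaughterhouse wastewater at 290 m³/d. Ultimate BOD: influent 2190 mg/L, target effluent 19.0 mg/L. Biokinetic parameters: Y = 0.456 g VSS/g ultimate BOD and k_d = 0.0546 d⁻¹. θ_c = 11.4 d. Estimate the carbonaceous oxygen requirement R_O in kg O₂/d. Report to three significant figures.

The observed yield is Y_obs = Y/(1 + k_d·θ_c) = 0.456 / (1 + 0.0546 × 11.4) = 0.456 / 1.622 = 0.2811 g VSS per g ultimate BOD removed.
Substrate removed = Q·(S₀ − S) = 290 m³/d × (2190 − 19.0) g/m³ = 6.3×10^5 g/d = 629.6 kg/d.
P_X = Y_obs·Q·(S₀ − S) = 0.2811 × 629.6 = 177.0 kg VSS/d.
R_O = Q·(S₀ − S) − 1.42·P_X = 629.6 − 1.42 × 177.0 = 378.3 kg O₂/d.

R_O ≈ 378 kg O₂/d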